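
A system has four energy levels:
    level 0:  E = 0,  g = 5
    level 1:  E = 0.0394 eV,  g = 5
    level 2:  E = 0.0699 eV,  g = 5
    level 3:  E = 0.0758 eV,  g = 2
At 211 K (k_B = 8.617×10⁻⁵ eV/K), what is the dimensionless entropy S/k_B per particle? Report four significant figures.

k_BT = 8.617×10⁻⁵ × 211 K = 0.0181819 eV.
Eᵢ/kT = 0, 2.16699, 3.84448, 4.16898.
Z = Σ gᵢe^(−Eᵢ/kT) = 5·e^(−0) + 5·e^(−2.16699) + 5·e^(−3.84448) + 2·e^(−4.16898) = 5.00000 + 0.572609 + 0.106988 + 0.0309361 = 5.71053.
⟨E⟩ = Σ EᵢPᵢ = 0.00567096 eV.
S/k_B = ln Z + ⟨E⟩/kT = ln(5.71053) + 0.00567096/0.0181819 = 1.74231 + 0.311901 = 2.054.

2.054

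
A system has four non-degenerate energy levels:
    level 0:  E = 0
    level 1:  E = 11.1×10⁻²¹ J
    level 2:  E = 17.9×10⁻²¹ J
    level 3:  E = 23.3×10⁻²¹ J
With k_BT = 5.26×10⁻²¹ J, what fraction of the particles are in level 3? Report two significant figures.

0.010

Eᵢ/kT = 0, 2.110, 3.403, 4.430.
Z = Σ e^(−Eᵢ/kT) = e^(−0) + e^(−2.110) + e^(−3.403) + e^(−4.430) = 1.000 + 0.1212 + 0.03327 + 0.01191 = 1.166.
P₃ = e^(−E₃/kT) / Z = 0.01191/1.166 = 0.010.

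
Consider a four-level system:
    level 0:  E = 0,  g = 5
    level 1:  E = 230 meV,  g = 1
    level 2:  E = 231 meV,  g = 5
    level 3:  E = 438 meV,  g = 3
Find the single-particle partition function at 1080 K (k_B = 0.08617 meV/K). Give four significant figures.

k_BT = 0.08617 × 1080 K = 93.0636 meV.
Eᵢ/kT = 0, 2.47143, 2.48217, 4.70646.
Z = Σ gᵢe^(−Eᵢ/kT) = 5·e^(−0) + 1·e^(−2.47143) + 5·e^(−2.48217) + 3·e^(−4.70646) = 5.00000 + 0.0844640 + 0.417808 + 0.0271101 = 5.52938.

Z = 5.529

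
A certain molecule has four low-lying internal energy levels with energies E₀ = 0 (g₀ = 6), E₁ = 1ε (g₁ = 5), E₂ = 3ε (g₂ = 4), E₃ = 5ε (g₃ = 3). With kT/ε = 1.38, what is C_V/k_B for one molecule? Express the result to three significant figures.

0.385

Eᵢ/kT = 0, 0.72464, 2.1739, 3.6232.
Z = Σ gᵢe^(−Eᵢ/kT) = 6·e^(−0) + 5·e^(−0.72464) + 4·e^(−2.1739) + 3·e^(−3.6232) = 6.0000 + 2.4225 + 0.45493 + 0.080091 = 8.9575.
⟨E⟩ = 0.46751 ε, ⟨E²⟩ = 0.95106 ε².
C_V/k_B = (⟨E²⟩ − ⟨E⟩²)/(kT)² = (0.95106 − 0.21857)/1.9044 = 0.385.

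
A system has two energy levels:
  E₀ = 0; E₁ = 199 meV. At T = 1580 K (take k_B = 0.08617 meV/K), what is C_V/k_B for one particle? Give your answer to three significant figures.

0.326

k_BT = 0.08617 × 1580 K = 136.15 meV.
Eᵢ/kT = 0, 1.4616.
Z = Σ e^(−Eᵢ/kT) = e^(−0) + e^(−1.4616) = 1.0000 + 0.23186 = 1.2319.
⟨E⟩ = 37.454 meV, ⟨E²⟩ = 7453.4 meV².
C_V/k_B = (⟨E²⟩ − ⟨E⟩²)/(kT)² = (7453.4 − 1402.8)/18537 = 0.326.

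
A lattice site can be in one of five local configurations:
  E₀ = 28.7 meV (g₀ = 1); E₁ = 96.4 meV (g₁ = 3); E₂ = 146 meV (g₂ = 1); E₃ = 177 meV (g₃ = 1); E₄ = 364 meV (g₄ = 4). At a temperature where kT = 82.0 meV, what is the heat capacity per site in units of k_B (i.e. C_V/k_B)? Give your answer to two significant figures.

Eᵢ/kT = 0.3500, 1.176, 1.780, 2.159, 4.439.
Z = Σ gᵢe^(−Eᵢ/kT) = 1·e^(−0.3500) + 3·e^(−1.176) + 1·e^(−1.780) + 1·e^(−2.159) + 4·e^(−4.439) = 0.7047 + 0.9255 + 0.1686 + 0.1154 + 0.04723 = 1.961.
⟨E⟩ = 87.55 meV, ⟨E²⟩ = 11550 meV².
C_V/k_B = (⟨E²⟩ − ⟨E⟩²)/(kT)² = (11550 − 7665)/6724 = 0.58.

0.58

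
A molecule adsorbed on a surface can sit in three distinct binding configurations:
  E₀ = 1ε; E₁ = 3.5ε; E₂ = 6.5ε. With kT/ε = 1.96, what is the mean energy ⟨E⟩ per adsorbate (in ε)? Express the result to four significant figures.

1.769 ε

Eᵢ/kT = 0.510204, 1.78571, 3.31633.
Z = Σ e^(−Eᵢ/kT) = e^(−0.510204) + e^(−1.78571) + e^(−3.31633) = 0.600373 + 0.167678 + 0.0362858 = 0.804337.
⟨E⟩ = Σ Eᵢ e^(−Eᵢ/kT) / Z = (1·0.600373 + 3.5·0.167678 + 6.5·0.0362858) / 0.804337 = 1.769 ε.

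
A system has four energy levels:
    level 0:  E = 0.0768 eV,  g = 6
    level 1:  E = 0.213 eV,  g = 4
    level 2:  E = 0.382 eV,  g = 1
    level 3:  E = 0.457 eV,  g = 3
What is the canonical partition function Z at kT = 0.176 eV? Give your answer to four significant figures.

Z = 5.409

Eᵢ/kT = 0.436364, 1.21023, 2.17045, 2.59659.
Z = Σ gᵢe^(−Eᵢ/kT) = 6·e^(−0.436364) + 4·e^(−1.21023) + 1·e^(−2.17045) + 3·e^(−2.59659) = 3.87829 + 1.19251 + 0.114126 + 0.223582 = 5.40851.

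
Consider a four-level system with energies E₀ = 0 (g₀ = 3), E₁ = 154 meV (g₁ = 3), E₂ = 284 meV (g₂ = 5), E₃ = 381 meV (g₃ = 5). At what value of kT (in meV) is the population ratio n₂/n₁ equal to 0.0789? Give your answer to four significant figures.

n₂/n₁ = (g₂/g₁) exp[−(E₂−E₁)/kT] = 0.0789.
⇒ (E₂−E₁)/kT = ln((5/3)/0.0789) = ln(21.1238) = 3.05040.
kT = 130 meV / 3.05040 = 42.62 meV.

42.62 meV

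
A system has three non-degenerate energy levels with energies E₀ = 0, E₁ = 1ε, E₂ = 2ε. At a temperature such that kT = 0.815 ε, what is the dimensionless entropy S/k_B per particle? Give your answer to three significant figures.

Eᵢ/kT = 0, 1.2270, 2.4540.
Z = Σ e^(−Eᵢ/kT) = e^(−0) + e^(−1.2270) + e^(−2.4540) = 1.0000 + 0.29317 + 0.085949 = 1.3791.
⟨E⟩ = Σ EᵢPᵢ = 0.33723 ε.
S/k_B = ln Z + ⟨E⟩/kT = ln(1.3791) + 0.33723/0.815 = 0.32143 + 0.41378 = 0.735.

0.735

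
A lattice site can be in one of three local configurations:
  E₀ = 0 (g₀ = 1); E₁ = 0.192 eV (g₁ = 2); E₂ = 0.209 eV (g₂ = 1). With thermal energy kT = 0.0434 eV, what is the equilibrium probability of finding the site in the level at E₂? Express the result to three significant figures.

0.00785

Eᵢ/kT = 0, 4.4240, 4.8157.
Z = Σ gᵢe^(−Eᵢ/kT) = 1·e^(−0) + 2·e^(−4.4240) + 1·e^(−4.8157) = 1.0000 + 0.023972 + 0.0081015 = 1.0321.
P₂ = g₂ e^(−E₂/kT) / Z = 0.0081015/1.0321 = 0.00785.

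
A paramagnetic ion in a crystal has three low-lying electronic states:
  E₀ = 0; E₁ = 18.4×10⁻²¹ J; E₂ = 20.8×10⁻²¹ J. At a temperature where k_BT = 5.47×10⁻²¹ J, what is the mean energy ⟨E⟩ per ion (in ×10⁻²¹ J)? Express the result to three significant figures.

1.04 ×10⁻²¹ J

Eᵢ/kT = 0, 3.3638, 3.8026.
Z = Σ e^(−Eᵢ/kT) = e^(−0) + e^(−3.3638) + e^(−3.8026) = 1.0000 + 0.034604 + 0.022313 = 1.0569.
⟨E⟩ = Σ Eᵢ e^(−Eᵢ/kT) / Z = (0·1.0000 + 18.4·0.034604 + 20.8·0.022313) / 1.0569 = 1.04 ×10⁻²¹ J.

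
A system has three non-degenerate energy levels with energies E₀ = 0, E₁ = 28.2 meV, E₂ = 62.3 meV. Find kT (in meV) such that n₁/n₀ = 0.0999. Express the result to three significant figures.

n₁/n₀ = exp[−(E₁−E₀)/kT] = 0.0999.
⇒ (E₁−E₀)/kT = ln(1/0.0999) = ln(10.010) = 2.3036.
kT = 28.2 meV / 2.3036 = 12.2 meV.

12.2 meV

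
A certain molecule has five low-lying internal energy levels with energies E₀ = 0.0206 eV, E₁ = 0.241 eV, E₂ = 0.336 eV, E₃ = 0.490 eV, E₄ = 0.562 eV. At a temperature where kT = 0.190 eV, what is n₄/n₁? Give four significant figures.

0.1846

n₄/n₁ = exp[−(E₄−E₁)/kT] = exp(−(0.321 eV)/(0.190 eV)) = exp(-1.68947) = 0.1846.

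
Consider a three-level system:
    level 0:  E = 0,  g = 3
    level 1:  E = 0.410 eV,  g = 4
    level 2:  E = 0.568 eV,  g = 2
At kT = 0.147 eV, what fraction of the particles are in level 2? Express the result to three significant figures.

Eᵢ/kT = 0, 2.7891, 3.8639.
Z = Σ gᵢe^(−Eᵢ/kT) = 3·e^(−0) + 4·e^(−2.7891) + 2·e^(−3.8639) = 3.0000 + 0.24591 + 0.041972 = 3.2879.
P₂ = g₂ e^(−E₂/kT) / Z = 0.041972/3.2879 = 0.0128.

0.0128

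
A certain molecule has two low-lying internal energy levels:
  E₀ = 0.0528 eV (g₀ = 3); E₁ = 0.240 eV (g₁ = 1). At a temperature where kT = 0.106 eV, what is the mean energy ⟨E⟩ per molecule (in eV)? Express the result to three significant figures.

0.0629 eV

Eᵢ/kT = 0.49811, 2.2642.
Z = Σ gᵢe^(−Eᵢ/kT) = 3·e^(−0.49811) + 1·e^(−2.2642) = 1.8230 + 0.10391 = 1.9269.
⟨E⟩ = Σ Eᵢ gᵢe^(−Eᵢ/kT) / Z = (0.0528·1.8230 + 0.240·0.10391) / 1.9269 = 0.0629 eV.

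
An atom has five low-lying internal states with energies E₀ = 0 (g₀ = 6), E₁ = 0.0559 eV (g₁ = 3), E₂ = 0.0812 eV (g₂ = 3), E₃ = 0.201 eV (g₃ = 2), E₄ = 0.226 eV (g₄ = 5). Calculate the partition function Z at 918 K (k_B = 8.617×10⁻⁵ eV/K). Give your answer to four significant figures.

Z = 8.999

k_BT = 8.617×10⁻⁵ × 918 K = 0.0791041 eV.
Eᵢ/kT = 0, 0.706664, 1.02650, 2.54096, 2.85699.
Z = Σ gᵢe^(−Eᵢ/kT) = 6·e^(−0) + 3·e^(−0.706664) + 3·e^(−1.02650) + 2·e^(−2.54096) + 5·e^(−2.85699) = 6.00000 + 1.47986 + 1.07478 + 0.157581 + 0.287207 = 8.99943.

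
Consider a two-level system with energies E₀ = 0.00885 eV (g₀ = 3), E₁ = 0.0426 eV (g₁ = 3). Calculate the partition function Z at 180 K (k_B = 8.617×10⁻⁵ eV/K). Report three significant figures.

Z = 1.89

k_BT = 8.617×10⁻⁵ × 180 K = 0.015511 eV.
Eᵢ/kT = 0.57056, 2.7464.
Z = Σ gᵢe^(−Eᵢ/kT) = 3·e^(−0.57056) + 3·e^(−2.7464) = 1.6956 + 0.19248 = 1.8881.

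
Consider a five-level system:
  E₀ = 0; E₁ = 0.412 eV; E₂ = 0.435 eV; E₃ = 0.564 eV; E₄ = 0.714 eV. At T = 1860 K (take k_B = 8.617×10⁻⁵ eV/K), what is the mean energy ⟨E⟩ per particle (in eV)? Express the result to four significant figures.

0.07209 eV

k_BT = 8.617×10⁻⁵ × 1860 K = 0.160276 eV.
Eᵢ/kT = 0, 2.57057, 2.71407, 3.51893, 4.45482.
Z = Σ e^(−Eᵢ/kT) = e^(−0) + e^(−2.57057) + e^(−2.71407) + e^(−3.51893) + e^(−4.45482) = 1.00000 + 0.0764919 + 0.0662666 + 0.0296311 + 0.0116224 = 1.18401.
⟨E⟩ = Σ Eᵢ e^(−Eᵢ/kT) / Z = (0·1.00000 + 0.412·0.0764919 + 0.435·0.0662666 + 0.564·0.0296311 + 0.714·0.0116224) / 1.18401 = 0.07209 eV.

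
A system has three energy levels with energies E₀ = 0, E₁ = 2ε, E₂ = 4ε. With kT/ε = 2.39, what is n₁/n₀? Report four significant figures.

n₁/n₀ = exp[−(E₁−E₀)/kT] = exp(−(2ε)/(2.39ε)) = exp(-0.836820) = 0.4331.

0.4331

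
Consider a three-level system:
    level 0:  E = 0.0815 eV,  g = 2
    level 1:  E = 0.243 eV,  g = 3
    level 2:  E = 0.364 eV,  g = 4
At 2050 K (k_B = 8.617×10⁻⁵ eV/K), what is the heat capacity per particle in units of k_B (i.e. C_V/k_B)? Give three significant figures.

k_BT = 8.617×10⁻⁵ × 2050 K = 0.17665 eV.
Eᵢ/kT = 0.46136, 1.3756, 2.0606.
Z = Σ gᵢe^(−Eᵢ/kT) = 2·e^(−0.46136) + 3·e^(−1.3756) + 4·e^(−2.0606) = 1.2609 + 0.75806 + 0.50951 = 2.5285.
⟨E⟩ = 0.18684 eV, ⟨E²⟩ = 0.047714 eV².
C_V/k_B = (⟨E²⟩ − ⟨E⟩²)/(kT)² = (0.047714 − 0.034909)/0.031205 = 0.410.

0.410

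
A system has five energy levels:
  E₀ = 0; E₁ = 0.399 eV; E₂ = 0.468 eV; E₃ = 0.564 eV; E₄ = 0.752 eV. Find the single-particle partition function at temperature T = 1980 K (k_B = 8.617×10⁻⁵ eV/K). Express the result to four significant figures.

Z = 1.210

k_BT = 8.617×10⁻⁵ × 1980 K = 0.170617 eV.
Eᵢ/kT = 0, 2.33857, 2.74299, 3.30565, 4.40753.
Z = Σ e^(−Eᵢ/kT) = e^(−0) + e^(−2.33857) + e^(−2.74299) + e^(−3.30565) + e^(−4.40753) = 1.00000 + 0.0964655 + 0.0643776 + 0.0366754 + 0.0121852 = 1.20970.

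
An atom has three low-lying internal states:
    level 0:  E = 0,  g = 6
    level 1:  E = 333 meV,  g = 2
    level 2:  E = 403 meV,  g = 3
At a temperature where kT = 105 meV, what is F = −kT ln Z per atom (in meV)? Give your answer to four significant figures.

Eᵢ/kT = 0, 3.17143, 3.83810.
Z = Σ gᵢe^(−Eᵢ/kT) = 6·e^(−0) + 2·e^(−3.17143) + 3·e^(−3.83810) = 6.00000 + 0.0838872 + 0.0646034 = 6.14849.
F = −kT ln Z = −105 × ln(6.14849) = −105 × 1.81621 = -190.7 meV.

-190.7 meV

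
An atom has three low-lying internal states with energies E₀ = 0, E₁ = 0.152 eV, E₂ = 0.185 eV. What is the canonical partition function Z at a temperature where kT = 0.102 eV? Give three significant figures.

Z = 1.39

Eᵢ/kT = 0, 1.4902, 1.8137.
Z = Σ e^(−Eᵢ/kT) = e^(−0) + e^(−1.4902) + e^(−1.8137) = 1.0000 + 0.22533 + 0.16305 = 1.3884.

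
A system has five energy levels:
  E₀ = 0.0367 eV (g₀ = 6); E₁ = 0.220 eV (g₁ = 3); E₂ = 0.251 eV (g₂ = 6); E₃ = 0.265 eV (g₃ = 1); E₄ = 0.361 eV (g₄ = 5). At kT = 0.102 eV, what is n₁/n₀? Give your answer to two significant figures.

n₁/n₀ = (g₁/g₀) exp[−(E₁−E₀)/kT] = (3/6) × exp(−(0.1833 eV)/(0.102 eV)) = (3/6) × exp(-1.797) = 0.083.

0.083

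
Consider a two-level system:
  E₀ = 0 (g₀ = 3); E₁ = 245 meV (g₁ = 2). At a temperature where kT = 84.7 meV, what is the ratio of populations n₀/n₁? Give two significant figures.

n₀/n₁ = (g₀/g₁) exp[−(E₀−E₁)/kT] = (3/2) × exp(−(-245 meV)/(84.7 meV)) = (3/2) × exp(2.893) = 27.

27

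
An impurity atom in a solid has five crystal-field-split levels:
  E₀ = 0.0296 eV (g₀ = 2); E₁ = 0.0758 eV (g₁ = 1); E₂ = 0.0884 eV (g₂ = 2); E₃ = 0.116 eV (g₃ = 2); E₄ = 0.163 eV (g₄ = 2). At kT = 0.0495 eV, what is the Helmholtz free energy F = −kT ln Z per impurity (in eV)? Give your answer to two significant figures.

-0.032 eV

Eᵢ/kT = 0.5980, 1.531, 1.786, 2.343, 3.293.
Z = Σ gᵢe^(−Eᵢ/kT) = 2·e^(−0.5980) + 1·e^(−1.531) + 2·e^(−1.786) + 2·e^(−2.343) + 2·e^(−3.293) = 1.100 + 0.2163 + 0.3353 + 0.1921 + 0.07428 = 1.918.
F = −kT ln Z = −0.0495 × ln(1.918) = −0.0495 × 0.6513 = -0.032 eV.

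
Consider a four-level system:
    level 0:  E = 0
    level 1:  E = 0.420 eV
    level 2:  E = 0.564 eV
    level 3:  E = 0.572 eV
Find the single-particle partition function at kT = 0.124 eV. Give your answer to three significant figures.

Z = 1.05

Eᵢ/kT = 0, 3.3871, 4.5484, 4.6129.
Z = Σ e^(−Eᵢ/kT) = e^(−0) + e^(−3.3871) + e^(−4.5484) + e^(−4.6129) = 1.0000 + 0.033807 + 0.010584 + 0.0099230 = 1.0543.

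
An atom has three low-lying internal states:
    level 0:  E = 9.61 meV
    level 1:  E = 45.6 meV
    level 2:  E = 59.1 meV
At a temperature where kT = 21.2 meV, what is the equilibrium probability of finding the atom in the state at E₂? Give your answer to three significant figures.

Eᵢ/kT = 0.45330, 2.1509, 2.7877.
Z = Σ e^(−Eᵢ/kT) = e^(−0.45330) + e^(−2.1509) + e^(−2.7877) = 0.63553 + 0.11638 + 0.061563 = 0.81347.
P₂ = e^(−E₂/kT) / Z = 0.061563/0.81347 = 0.0757.

0.0757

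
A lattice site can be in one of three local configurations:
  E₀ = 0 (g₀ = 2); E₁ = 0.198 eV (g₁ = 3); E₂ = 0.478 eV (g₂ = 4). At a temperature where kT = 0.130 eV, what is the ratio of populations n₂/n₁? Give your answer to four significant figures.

n₂/n₁ = (g₂/g₁) exp[−(E₂−E₁)/kT] = (4/3) × exp(−(0.280 eV)/(0.130 eV)) = (4/3) × exp(-2.15385) = 0.1547.

0.1547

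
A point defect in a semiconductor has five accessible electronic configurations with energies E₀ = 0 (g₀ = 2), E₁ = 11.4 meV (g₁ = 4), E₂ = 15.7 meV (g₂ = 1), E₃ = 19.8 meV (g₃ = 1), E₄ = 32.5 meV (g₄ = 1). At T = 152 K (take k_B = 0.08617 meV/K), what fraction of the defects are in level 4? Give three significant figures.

k_BT = 0.08617 × 152 K = 13.098 meV.
Eᵢ/kT = 0, 0.87036, 1.1987, 1.5117, 2.4813.
Z = Σ gᵢe^(−Eᵢ/kT) = 2·e^(−0) + 4·e^(−0.87036) + 1·e^(−1.1987) + 1·e^(−1.5117) + 1·e^(−2.4813) = 2.0000 + 1.6752 + 0.30159 + 0.22053 + 0.083634 = 4.2810.
P₄ = g₄ e^(−E₄/kT) / Z = 0.083634/4.2810 = 0.0195.

0.0195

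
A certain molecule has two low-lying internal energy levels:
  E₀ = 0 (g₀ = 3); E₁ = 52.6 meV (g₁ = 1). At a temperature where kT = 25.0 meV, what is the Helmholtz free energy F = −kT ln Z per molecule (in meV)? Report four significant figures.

Eᵢ/kT = 0, 2.10400.
Z = Σ gᵢe^(−Eᵢ/kT) = 3·e^(−0) + 1·e^(−2.10400) = 3.00000 + 0.121968 = 3.12197.
F = −kT ln Z = −25.0 × ln(3.12197) = −25.0 × 1.13846 = -28.46 meV.

-28.46 meV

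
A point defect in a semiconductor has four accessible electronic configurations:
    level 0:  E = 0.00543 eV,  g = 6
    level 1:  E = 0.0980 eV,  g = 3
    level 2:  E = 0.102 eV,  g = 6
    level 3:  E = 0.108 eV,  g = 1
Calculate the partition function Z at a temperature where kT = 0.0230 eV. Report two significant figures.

Eᵢ/kT = 0.2361, 4.261, 4.435, 4.696.
Z = Σ gᵢe^(−Eᵢ/kT) = 6·e^(−0.2361) + 3·e^(−4.261) + 6·e^(−4.435) + 1·e^(−4.696) = 4.738 + 0.04232 + 0.07113 + 0.009132 = 4.861.

Z = 4.9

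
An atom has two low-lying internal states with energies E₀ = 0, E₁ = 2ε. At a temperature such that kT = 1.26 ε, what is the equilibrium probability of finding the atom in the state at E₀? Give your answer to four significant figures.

Eᵢ/kT = 0, 1.58730.
Z = Σ e^(−Eᵢ/kT) = e^(−0) + e^(−1.58730) = 1.00000 + 0.204477 = 1.20448.
P₀ = e^(−E₀/kT) / Z = 1.00000/1.20448 = 0.8302.

0.8302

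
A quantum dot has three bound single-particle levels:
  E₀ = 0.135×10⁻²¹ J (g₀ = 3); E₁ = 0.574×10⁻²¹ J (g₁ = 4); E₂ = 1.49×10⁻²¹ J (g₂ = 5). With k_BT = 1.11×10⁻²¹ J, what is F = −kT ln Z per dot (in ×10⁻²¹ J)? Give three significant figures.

Eᵢ/kT = 0.12162, 0.51712, 1.3423.
Z = Σ gᵢe^(−Eᵢ/kT) = 3·e^(−0.12162) + 4·e^(−0.51712) + 5·e^(−1.3423) = 2.6565 + 2.3849 + 1.3062 = 6.3476.
F = −kT ln Z = −1.11 × ln(6.3476) = −1.11 × 1.8481 = -2.05 ×10⁻²¹ J.

-2.05 ×10⁻²¹ J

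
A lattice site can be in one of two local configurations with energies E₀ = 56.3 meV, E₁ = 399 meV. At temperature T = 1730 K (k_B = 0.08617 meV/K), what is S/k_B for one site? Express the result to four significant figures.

k_BT = 0.08617 × 1730 K = 149.074 meV.
Eᵢ/kT = 0.377665, 2.67652.
Z = Σ e^(−Eᵢ/kT) = e^(−0.377665) + e^(−2.67652) = 0.685460 + 0.0688022 = 0.754262.
⟨E⟩ = Σ EᵢPᵢ = 87.5604 meV.
S/k_B = ln Z + ⟨E⟩/kT = ln(0.754262) + 87.5604/149.074 = -0.282015 + 0.587362 = 0.3053.

0.3053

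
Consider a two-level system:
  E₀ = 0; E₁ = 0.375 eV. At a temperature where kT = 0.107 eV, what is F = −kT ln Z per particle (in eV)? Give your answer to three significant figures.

-0.00317 eV

Eᵢ/kT = 0, 3.5047.
Z = Σ e^(−Eᵢ/kT) = e^(−0) + e^(−3.5047) = 1.0000 + 0.030056 = 1.0301.
F = −kT ln Z = −0.107 × ln(1.0301) = −0.107 × 0.029656 = -0.00317 eV.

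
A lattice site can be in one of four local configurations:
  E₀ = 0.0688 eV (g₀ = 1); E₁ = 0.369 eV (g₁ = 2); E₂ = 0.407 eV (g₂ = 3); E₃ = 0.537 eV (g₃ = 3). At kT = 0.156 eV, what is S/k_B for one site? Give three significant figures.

Eᵢ/kT = 0.44103, 2.3654, 2.6090, 3.4423.
Z = Σ gᵢe^(−Eᵢ/kT) = 1·e^(−0.44103) + 2·e^(−2.3654) + 3·e^(−2.6090) + 3·e^(−3.4423) = 0.64337 + 0.18782 + 0.22082 + 0.095973 = 1.1480.
⟨E⟩ = Σ EᵢPᵢ = 0.22211 eV.
S/k_B = ln Z + ⟨E⟩/kT = ln(1.1480) + 0.22211/0.156 = 0.13802 + 1.4238 = 1.56.

1.56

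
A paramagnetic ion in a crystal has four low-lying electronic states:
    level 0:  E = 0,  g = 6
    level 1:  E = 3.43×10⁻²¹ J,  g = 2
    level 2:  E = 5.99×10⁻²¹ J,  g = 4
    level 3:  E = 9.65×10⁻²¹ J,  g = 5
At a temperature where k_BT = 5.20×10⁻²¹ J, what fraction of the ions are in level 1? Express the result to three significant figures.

0.114

Eᵢ/kT = 0, 0.65962, 1.1519, 1.8558.
Z = Σ gᵢe^(−Eᵢ/kT) = 6·e^(−0) + 2·e^(−0.65962) + 4·e^(−1.1519) + 5·e^(−1.8558) = 6.0000 + 1.0341 + 1.2641 + 0.78164 = 9.0798.
P₁ = g₁ e^(−E₁/kT) / Z = 1.0341/9.0798 = 0.114.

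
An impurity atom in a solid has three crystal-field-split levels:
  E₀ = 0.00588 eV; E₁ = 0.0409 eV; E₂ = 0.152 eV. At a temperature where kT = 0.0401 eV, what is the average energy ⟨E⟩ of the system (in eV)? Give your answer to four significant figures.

0.01866 eV

Eᵢ/kT = 0.146633, 1.01995, 3.79052.
Z = Σ e^(−Eᵢ/kT) = e^(−0.146633) + e^(−1.01995) + e^(−3.79052) = 0.863611 + 0.360613 + 0.0225839 = 1.24681.
⟨E⟩ = Σ Eᵢ e^(−Eᵢ/kT) / Z = (0.00588·0.863611 + 0.0409·0.360613 + 0.152·0.0225839) / 1.24681 = 0.01866 eV.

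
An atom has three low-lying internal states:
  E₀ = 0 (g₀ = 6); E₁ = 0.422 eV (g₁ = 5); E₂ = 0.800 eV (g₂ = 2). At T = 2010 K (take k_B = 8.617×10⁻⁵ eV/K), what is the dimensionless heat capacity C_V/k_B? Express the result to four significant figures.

k_BT = 8.617×10⁻⁵ × 2010 K = 0.173202 eV.
Eᵢ/kT = 0, 2.43646, 4.61888.
Z = Σ gᵢe^(−Eᵢ/kT) = 6·e^(−0) + 5·e^(−2.43646) + 2·e^(−4.61888) = 6.00000 + 0.437350 + 0.0197277 = 6.45708.
⟨E⟩ = 0.0310270 eV, ⟨E²⟩ = 0.0140173 eV².
C_V/k_B = (⟨E²⟩ − ⟨E⟩²)/(kT)² = (0.0140173 − 0.000962675)/0.0299989 = 0.4352.

0.4352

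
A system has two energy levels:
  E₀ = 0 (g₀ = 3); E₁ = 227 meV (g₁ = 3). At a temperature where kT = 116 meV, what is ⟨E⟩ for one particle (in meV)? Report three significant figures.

Eᵢ/kT = 0, 1.9569.
Z = Σ gᵢe^(−Eᵢ/kT) = 3·e^(−0) + 3·e^(−1.9569) = 3.0000 + 0.42389 = 3.4239.
⟨E⟩ = Σ Eᵢ gᵢe^(−Eᵢ/kT) / Z = (0·3.0000 + 227·0.42389) / 3.4239 = 28.1 meV.

28.1 meV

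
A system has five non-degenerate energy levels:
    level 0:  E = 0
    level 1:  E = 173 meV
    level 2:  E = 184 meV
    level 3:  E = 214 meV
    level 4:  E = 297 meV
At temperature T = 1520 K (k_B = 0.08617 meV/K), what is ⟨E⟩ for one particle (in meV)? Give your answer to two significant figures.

90 meV

k_BT = 0.08617 × 1520 K = 131.0 meV.
Eᵢ/kT = 0, 1.321, 1.405, 1.634, 2.267.
Z = Σ e^(−Eᵢ/kT) = e^(−0) + e^(−1.321) + e^(−1.405) + e^(−1.634) + e^(−2.267) = 1.000 + 0.2669 + 0.2454 + 0.1951 + 0.1036 = 1.811.
⟨E⟩ = Σ Eᵢ e^(−Eᵢ/kT) / Z = (0·1.000 + 173·0.2669 + 184·0.2454 + 214·0.1951 + 297·0.1036) / 1.811 = 90 meV.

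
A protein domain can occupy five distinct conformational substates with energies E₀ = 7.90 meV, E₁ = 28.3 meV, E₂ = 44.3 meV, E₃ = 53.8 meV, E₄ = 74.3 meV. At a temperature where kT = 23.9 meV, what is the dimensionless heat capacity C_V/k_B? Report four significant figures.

Eᵢ/kT = 0.330544, 1.18410, 1.85356, 2.25105, 3.10879.
Z = Σ e^(−Eᵢ/kT) = e^(−0.330544) + e^(−1.18410) + e^(−1.85356) + e^(−2.25105) + e^(−3.10879) = 0.718533 + 0.306021 + 0.156678 + 0.105289 + 0.0446550 = 1.33118.
⟨E⟩ = 22.7318 meV, ⟨E²⟩ = 862.905 meV².
C_V/k_B = (⟨E²⟩ − ⟨E⟩²)/(kT)² = (862.905 − 516.735)/571.210 = 0.6060.

0.6060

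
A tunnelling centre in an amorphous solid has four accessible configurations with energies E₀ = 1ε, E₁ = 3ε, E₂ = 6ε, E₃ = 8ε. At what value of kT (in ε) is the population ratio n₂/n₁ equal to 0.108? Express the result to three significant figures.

1.35 ε

n₂/n₁ = exp[−(E₂−E₁)/kT] = 0.108.
⇒ (E₂−E₁)/kT = ln(1/0.108) = ln(9.2593) = 2.2256.
kT = 3ε / 2.2256 = 1.35 ε.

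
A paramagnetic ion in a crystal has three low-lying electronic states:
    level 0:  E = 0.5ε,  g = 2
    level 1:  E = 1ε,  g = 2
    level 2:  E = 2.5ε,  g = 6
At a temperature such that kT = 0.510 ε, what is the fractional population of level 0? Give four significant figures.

0.6971

Eᵢ/kT = 0.980392, 1.96078, 4.90196.
Z = Σ gᵢe^(−Eᵢ/kT) = 2·e^(−0.980392) + 2·e^(−1.96078) + 6·e^(−4.90196) = 0.750328 + 0.281497 + 0.0445920 = 1.07642.
P₀ = g₀ e^(−E₀/kT) / Z = 0.750328/1.07642 = 0.6971.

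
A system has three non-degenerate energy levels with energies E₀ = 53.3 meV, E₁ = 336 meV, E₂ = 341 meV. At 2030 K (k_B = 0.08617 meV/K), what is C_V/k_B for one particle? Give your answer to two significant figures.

k_BT = 0.08617 × 2030 K = 174.9 meV.
Eᵢ/kT = 0.3047, 1.921, 1.950.
Z = Σ e^(−Eᵢ/kT) = e^(−0.3047) + e^(−1.921) + e^(−1.950) = 0.7373 + 0.1465 + 0.1423 = 1.026.
⟨E⟩ = 133.6 meV, ⟨E²⟩ = 34290 meV².
C_V/k_B = (⟨E²⟩ − ⟨E⟩²)/(kT)² = (34290 − 17850)/30590 = 0.54.

0.54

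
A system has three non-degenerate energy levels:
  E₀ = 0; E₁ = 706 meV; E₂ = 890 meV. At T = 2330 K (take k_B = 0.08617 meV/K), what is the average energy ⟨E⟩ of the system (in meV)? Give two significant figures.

30 meV

k_BT = 0.08617 × 2330 K = 200.8 meV.
Eᵢ/kT = 0, 3.516, 4.432.
Z = Σ e^(−Eᵢ/kT) = e^(−0) + e^(−3.516) + e^(−4.432) = 1.000 + 0.02972 + 0.01189 = 1.042.
⟨E⟩ = Σ Eᵢ e^(−Eᵢ/kT) / Z = (0·1.000 + 706·0.02972 + 890·0.01189) / 1.042 = 30 meV.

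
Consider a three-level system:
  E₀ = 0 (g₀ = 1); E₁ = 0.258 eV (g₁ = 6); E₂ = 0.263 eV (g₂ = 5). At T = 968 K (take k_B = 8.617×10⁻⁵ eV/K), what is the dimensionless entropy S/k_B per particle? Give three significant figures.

1.42

k_BT = 8.617×10⁻⁵ × 968 K = 0.083413 eV.
Eᵢ/kT = 0, 3.0930, 3.1530.
Z = Σ gᵢe^(−Eᵢ/kT) = 1·e^(−0) + 6·e^(−3.0930) + 5·e^(−3.1530) = 1.0000 + 0.27219 + 0.21362 = 1.4858.
⟨E⟩ = Σ EᵢPᵢ = 0.085077 eV.
S/k_B = ln Z + ⟨E⟩/kT = ln(1.4858) + 0.085077/0.083413 = 0.39595 + 1.0199 = 1.42.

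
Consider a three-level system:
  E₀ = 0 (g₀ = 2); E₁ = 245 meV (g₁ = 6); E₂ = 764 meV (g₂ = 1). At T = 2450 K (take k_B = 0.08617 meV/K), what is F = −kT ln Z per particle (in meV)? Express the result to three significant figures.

-288 meV

k_BT = 0.08617 × 2450 K = 211.12 meV.
Eᵢ/kT = 0, 1.1605, 3.6188.
Z = Σ gᵢe^(−Eᵢ/kT) = 2·e^(−0) + 6·e^(−1.1605) + 1·e^(−3.6188) = 2.0000 + 1.8800 + 0.026815 = 3.9068.
F = −kT ln Z = −211.12 × ln(3.9068) = −211.12 × 1.3627 = -288 meV.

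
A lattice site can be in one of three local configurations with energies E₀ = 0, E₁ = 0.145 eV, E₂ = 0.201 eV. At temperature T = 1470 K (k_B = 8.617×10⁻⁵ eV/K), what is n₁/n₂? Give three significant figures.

k_BT = 8.617×10⁻⁵ × 1470 K = 0.12667 eV.
n₁/n₂ = exp[−(E₁−E₂)/kT] = exp(−(-0.056 eV)/(0.12667 eV)) = exp(0.44209) = 1.56.

1.56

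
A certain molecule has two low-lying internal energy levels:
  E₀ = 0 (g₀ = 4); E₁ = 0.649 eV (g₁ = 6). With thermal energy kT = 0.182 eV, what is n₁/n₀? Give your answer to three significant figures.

0.0424

n₁/n₀ = (g₁/g₀) exp[−(E₁−E₀)/kT] = (6/4) × exp(−(0.649 eV)/(0.182 eV)) = (6/4) × exp(-3.5659) = 0.0424.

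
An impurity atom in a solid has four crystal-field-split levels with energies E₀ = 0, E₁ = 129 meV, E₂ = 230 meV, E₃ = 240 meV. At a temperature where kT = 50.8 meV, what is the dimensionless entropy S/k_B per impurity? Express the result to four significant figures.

0.3592

Eᵢ/kT = 0, 2.53937, 4.52756, 4.72441.
Z = Σ e^(−Eᵢ/kT) = e^(−0) + e^(−2.53937) + e^(−4.52756) + e^(−4.72441) = 1.00000 + 0.0789161 + 0.0108070 + 0.00887595 = 1.09860.
⟨E⟩ = Σ EᵢPᵢ = 13.4681 meV.
S/k_B = ln Z + ⟨E⟩/kT = ln(1.09860) + 13.4681/50.8 = 0.0940366 + 0.265120 = 0.3592.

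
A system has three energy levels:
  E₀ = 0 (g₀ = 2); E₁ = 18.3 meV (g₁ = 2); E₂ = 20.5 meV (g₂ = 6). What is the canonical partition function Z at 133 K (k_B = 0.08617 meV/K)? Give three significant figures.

k_BT = 0.08617 × 133 K = 11.461 meV.
Eᵢ/kT = 0, 1.5967, 1.7887.
Z = Σ gᵢe^(−Eᵢ/kT) = 2·e^(−0) + 2·e^(−1.5967) + 6·e^(−1.7887) = 2.0000 + 0.40513 + 1.0031 = 3.4082.

Z = 3.41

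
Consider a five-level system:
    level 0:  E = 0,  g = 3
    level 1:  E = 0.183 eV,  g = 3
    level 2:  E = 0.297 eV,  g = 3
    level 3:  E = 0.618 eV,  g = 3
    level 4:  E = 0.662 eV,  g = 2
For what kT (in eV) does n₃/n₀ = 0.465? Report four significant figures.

0.8071 eV

n₃/n₀ = (g₃/g₀) exp[−(E₃−E₀)/kT] = 0.465.
⇒ (E₃−E₀)/kT = ln((3/3)/0.465) = ln(2.15054) = 0.765719.
kT = 0.618 eV / 0.765719 = 0.8071 eV.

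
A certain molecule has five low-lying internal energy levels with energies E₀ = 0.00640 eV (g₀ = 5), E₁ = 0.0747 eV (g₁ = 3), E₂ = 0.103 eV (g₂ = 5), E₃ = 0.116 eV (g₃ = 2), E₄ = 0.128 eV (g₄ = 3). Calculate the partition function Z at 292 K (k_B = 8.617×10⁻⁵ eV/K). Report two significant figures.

k_BT = 8.617×10⁻⁵ × 292 K = 0.02516 eV.
Eᵢ/kT = 0.2544, 2.969, 4.094, 4.610, 5.087.
Z = Σ gᵢe^(−Eᵢ/kT) = 5·e^(−0.2544) + 3·e^(−2.969) + 5·e^(−4.094) + 2·e^(−4.610) + 3·e^(−5.087) = 3.877 + 0.1541 + 0.08336 + 0.01990 + 0.01853 = 4.153.

Z = 4.2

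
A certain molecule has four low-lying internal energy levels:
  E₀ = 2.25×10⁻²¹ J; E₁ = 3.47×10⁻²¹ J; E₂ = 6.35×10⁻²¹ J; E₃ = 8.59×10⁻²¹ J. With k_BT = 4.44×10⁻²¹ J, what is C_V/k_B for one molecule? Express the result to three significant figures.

Eᵢ/kT = 0.50676, 0.78153, 1.4302, 1.9347.
Z = Σ e^(−Eᵢ/kT) = e^(−0.50676) + e^(−0.78153) + e^(−1.4302) + e^(−1.9347) = 0.60244 + 0.45771 + 0.23926 + 0.14447 = 1.4439.
⟨E⟩ = 3.9504, ⟨E²⟩ = 19.994.
C_V/k_B = (⟨E²⟩ − ⟨E⟩²)/(kT)² = (19.994 − 15.606)/19.714 = 0.223.

0.223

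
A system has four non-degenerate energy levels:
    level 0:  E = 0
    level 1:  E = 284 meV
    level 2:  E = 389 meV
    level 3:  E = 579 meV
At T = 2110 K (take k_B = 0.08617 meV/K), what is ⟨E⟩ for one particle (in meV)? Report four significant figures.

94.48 meV

k_BT = 0.08617 × 2110 K = 181.819 meV.
Eᵢ/kT = 0, 1.56199, 2.13949, 3.18449.
Z = Σ e^(−Eᵢ/kT) = e^(−0) + e^(−1.56199) + e^(−2.13949) + e^(−3.18449) = 1.00000 + 0.209718 + 0.117715 + 0.0413994 = 1.36883.
⟨E⟩ = Σ Eᵢ e^(−Eᵢ/kT) / Z = (0·1.00000 + 284·0.209718 + 389·0.117715 + 579·0.0413994) / 1.36883 = 94.48 meV.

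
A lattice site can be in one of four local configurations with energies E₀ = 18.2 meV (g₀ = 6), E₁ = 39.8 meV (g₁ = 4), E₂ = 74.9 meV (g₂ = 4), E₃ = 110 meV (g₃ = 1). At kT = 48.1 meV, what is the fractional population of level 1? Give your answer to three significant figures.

Eᵢ/kT = 0.37838, 0.82744, 1.5572, 2.2869.
Z = Σ gᵢe^(−Eᵢ/kT) = 6·e^(−0.37838) + 4·e^(−0.82744) + 4·e^(−1.5572) + 1·e^(−2.2869) = 4.1098 + 1.7487 + 0.84290 + 0.10158 = 6.8030.
P₁ = g₁ e^(−E₁/kT) / Z = 1.7487/6.8030 = 0.257.

0.257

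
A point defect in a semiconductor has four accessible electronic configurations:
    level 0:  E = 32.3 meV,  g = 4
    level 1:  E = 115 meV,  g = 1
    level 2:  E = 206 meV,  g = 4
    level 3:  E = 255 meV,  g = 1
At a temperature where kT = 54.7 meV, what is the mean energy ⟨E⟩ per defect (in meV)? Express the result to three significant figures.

Eᵢ/kT = 0.59049, 2.1024, 3.7660, 4.6618.
Z = Σ gᵢe^(−Eᵢ/kT) = 4·e^(−0.59049) + 1·e^(−2.1024) + 4·e^(−3.7660) + 1·e^(−4.6618) = 2.2162 + 0.12216 + 0.092578 + 0.0094494 = 2.4404.
⟨E⟩ = Σ Eᵢ gᵢe^(−Eᵢ/kT) / Z = (32.3·2.2162 + 115·0.12216 + 206·0.092578 + 255·0.0094494) / 2.4404 = 43.9 meV.

43.9 meV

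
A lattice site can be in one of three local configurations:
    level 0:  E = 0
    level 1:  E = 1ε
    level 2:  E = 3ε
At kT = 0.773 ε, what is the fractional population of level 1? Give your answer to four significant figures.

0.2118

Eᵢ/kT = 0, 1.29366, 3.88098.
Z = Σ e^(−Eᵢ/kT) = e^(−0) + e^(−1.29366) + e^(−3.88098) = 1.00000 + 0.274265 + 0.0206306 = 1.29490.
P₁ = e^(−E₁/kT) / Z = 0.274265/1.29490 = 0.2118.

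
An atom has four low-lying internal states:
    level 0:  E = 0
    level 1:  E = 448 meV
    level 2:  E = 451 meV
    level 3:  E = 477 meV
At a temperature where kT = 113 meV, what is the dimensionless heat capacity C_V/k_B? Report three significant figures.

Eᵢ/kT = 0, 3.9646, 3.9912, 4.2212.
Z = Σ e^(−Eᵢ/kT) = e^(−0) + e^(−3.9646) + e^(−3.9912) + e^(−4.2212) = 1.0000 + 0.018976 + 0.018478 + 0.014681 = 1.0521.
⟨E⟩ = 22.657 meV, ⟨E²⟩ = 10367 meV².
C_V/k_B = (⟨E²⟩ − ⟨E⟩²)/(kT)² = (10367 − 513.34)/12769 = 0.772.

0.772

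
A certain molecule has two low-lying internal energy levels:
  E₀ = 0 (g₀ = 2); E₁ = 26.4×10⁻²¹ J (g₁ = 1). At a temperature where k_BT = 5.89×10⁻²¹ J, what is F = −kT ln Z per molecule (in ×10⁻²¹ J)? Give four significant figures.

-4.116 ×10⁻²¹ J

Eᵢ/kT = 0, 4.48217.
Z = Σ gᵢe^(−Eᵢ/kT) = 2·e^(−0) + 1·e^(−4.48217) = 2.00000 + 0.0113088 = 2.01131.
F = −kT ln Z = −5.89 × ln(2.01131) = −5.89 × 0.698786 = -4.116 ×10⁻²¹ J.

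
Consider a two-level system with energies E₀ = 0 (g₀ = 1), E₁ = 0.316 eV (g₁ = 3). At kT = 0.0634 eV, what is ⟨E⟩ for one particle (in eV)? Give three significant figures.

0.00636 eV

Eᵢ/kT = 0, 4.9842.
Z = Σ gᵢe^(−Eᵢ/kT) = 1·e^(−0) + 3·e^(−4.9842) = 1.0000 + 0.020536 = 1.0205.
⟨E⟩ = Σ Eᵢ gᵢe^(−Eᵢ/kT) / Z = (0·1.0000 + 0.316·0.020536) / 1.0205 = 0.00636 eV.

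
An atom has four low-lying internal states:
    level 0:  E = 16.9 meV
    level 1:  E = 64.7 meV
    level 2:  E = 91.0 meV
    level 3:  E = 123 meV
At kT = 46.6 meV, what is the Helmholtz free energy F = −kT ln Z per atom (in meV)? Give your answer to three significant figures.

Eᵢ/kT = 0.36266, 1.3884, 1.9528, 2.6395.
Z = Σ e^(−Eᵢ/kT) = e^(−0.36266) + e^(−1.3884) + e^(−1.9528) + e^(−2.6395) = 0.69582 + 0.24947 + 0.14188 + 0.071397 = 1.1586.
F = −kT ln Z = −46.6 × ln(1.1586) = −46.6 × 0.14721 = -6.86 meV.

-6.86 meV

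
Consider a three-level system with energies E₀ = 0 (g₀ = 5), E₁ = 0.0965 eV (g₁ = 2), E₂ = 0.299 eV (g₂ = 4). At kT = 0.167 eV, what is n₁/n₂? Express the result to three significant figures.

1.68

n₁/n₂ = (g₁/g₂) exp[−(E₁−E₂)/kT] = (2/4) × exp(−(-0.2025 eV)/(0.167 eV)) = (2/4) × exp(1.2126) = 1.68.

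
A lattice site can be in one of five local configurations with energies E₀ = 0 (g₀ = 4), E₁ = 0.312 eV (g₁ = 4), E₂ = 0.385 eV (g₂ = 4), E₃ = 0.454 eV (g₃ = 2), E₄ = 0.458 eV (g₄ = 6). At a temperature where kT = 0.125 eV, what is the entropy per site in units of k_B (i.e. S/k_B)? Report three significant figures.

Eᵢ/kT = 0, 2.4960, 3.0800, 3.6320, 3.6640.
Z = Σ gᵢe^(−Eᵢ/kT) = 4·e^(−0) + 4·e^(−2.4960) + 4·e^(−3.0800) + 2·e^(−3.6320) + 6·e^(−3.6640) = 4.0000 + 0.32966 + 0.18384 + 0.052926 + 0.15378 = 4.7202.
⟨E⟩ = Σ EᵢPᵢ = 0.056797 eV.
S/k_B = ln Z + ⟨E⟩/kT = ln(4.7202) + 0.056797/0.125 = 1.5519 + 0.45438 = 2.01.

2.01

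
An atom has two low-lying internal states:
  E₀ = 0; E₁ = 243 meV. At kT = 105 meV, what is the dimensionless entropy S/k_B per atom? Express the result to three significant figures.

0.302

Eᵢ/kT = 0, 2.3143.
Z = Σ e^(−Eᵢ/kT) = e^(−0) + e^(−2.3143) = 1.0000 + 0.098835 = 1.0988.
⟨E⟩ = Σ EᵢPᵢ = 21.857 meV.
S/k_B = ln Z + ⟨E⟩/kT = ln(1.0988) + 21.857/105 = 0.094219 + 0.20816 = 0.302.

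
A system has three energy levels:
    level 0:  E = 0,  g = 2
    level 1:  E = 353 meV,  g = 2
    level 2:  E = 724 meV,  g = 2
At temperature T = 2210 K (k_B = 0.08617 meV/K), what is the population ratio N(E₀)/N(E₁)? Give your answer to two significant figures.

k_BT = 0.08617 × 2210 K = 190.4 meV.
n₀/n₁ = (g₀/g₁) exp[−(E₀−E₁)/kT] = (2/2) × exp(−(-353 meV)/(190.4 meV)) = (2/2) × exp(1.854) = 6.4.

6.4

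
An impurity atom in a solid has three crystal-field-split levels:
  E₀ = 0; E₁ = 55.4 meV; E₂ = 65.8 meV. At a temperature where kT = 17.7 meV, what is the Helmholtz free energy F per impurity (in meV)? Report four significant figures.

-1.165 meV

Eᵢ/kT = 0, 3.12994, 3.71751.
Z = Σ e^(−Eᵢ/kT) = e^(−0) + e^(−3.12994) + e^(−3.71751) = 1.00000 + 0.0437204 + 0.0242944 = 1.06801.
F = −kT ln Z = −17.7 × ln(1.06801) = −17.7 × 0.0657971 = -1.165 meV.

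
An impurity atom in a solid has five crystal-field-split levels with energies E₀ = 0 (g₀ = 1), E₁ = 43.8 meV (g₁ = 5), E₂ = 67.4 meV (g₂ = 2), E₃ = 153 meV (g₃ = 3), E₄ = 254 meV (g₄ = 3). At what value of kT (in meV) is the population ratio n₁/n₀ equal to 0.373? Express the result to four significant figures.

16.87 meV

n₁/n₀ = (g₁/g₀) exp[−(E₁−E₀)/kT] = 0.373.
⇒ (E₁−E₀)/kT = ln((5/1)/0.373) = ln(13.4048) = 2.59561.
kT = 43.8 meV / 2.59561 = 16.87 meV.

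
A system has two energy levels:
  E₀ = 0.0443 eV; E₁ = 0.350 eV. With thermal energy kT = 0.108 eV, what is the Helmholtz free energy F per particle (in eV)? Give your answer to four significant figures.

Eᵢ/kT = 0.410185, 3.24074.
Z = Σ e^(−Eᵢ/kT) = e^(−0.410185) + e^(−3.24074) = 0.663527 + 0.0391349 = 0.702662.
F = −kT ln Z = −0.108 × ln(0.702662) = −0.108 × -0.352879 = 0.03811 eV.

0.03811 eV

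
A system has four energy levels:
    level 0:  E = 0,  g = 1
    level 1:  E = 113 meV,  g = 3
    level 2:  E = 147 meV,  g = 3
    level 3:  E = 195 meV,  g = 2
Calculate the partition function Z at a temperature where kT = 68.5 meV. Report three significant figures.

Z = 2.04

Eᵢ/kT = 0, 1.6496, 2.1460, 2.8467.
Z = Σ gᵢe^(−Eᵢ/kT) = 1·e^(−0) + 3·e^(−1.6496) + 3·e^(−2.1460) + 2·e^(−2.8467) = 1.0000 + 0.57638 + 0.35085 + 0.11607 = 2.0433.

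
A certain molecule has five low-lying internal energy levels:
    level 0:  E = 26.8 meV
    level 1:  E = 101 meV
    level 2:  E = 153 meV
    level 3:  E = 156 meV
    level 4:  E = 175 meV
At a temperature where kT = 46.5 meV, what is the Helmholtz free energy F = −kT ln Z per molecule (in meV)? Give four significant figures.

Eᵢ/kT = 0.576344, 2.17204, 3.29032, 3.35484, 3.76344.
Z = Σ e^(−Eᵢ/kT) = e^(−0.576344) + e^(−2.17204) + e^(−3.29032) + e^(−3.35484) + e^(−3.76344) = 0.561949 + 0.113945 + 0.0372419 + 0.0349150 + 0.0232038 = 0.771255.
F = −kT ln Z = −46.5 × ln(0.771255) = −46.5 × -0.259736 = 12.08 meV.

12.08 meV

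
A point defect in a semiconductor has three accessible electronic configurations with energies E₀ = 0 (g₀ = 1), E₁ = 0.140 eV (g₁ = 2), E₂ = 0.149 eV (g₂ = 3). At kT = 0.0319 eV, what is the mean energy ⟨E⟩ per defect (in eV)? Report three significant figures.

Eᵢ/kT = 0, 4.3887, 4.6708.
Z = Σ gᵢe^(−Eᵢ/kT) = 1·e^(−0) + 2·e^(−4.3887) + 3·e^(−4.6708) = 1.0000 + 0.024834 + 0.028094 = 1.0529.
⟨E⟩ = Σ Eᵢ gᵢe^(−Eᵢ/kT) / Z = (0·1.0000 + 0.140·0.024834 + 0.149·0.028094) / 1.0529 = 0.00728 eV.

0.00728 eV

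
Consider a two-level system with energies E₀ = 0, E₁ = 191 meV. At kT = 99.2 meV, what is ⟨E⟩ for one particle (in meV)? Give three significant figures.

Eᵢ/kT = 0, 1.9254.
Z = Σ e^(−Eᵢ/kT) = e^(−0) + e^(−1.9254) = 1.0000 + 0.14582 = 1.1458.
⟨E⟩ = Σ Eᵢ e^(−Eᵢ/kT) / Z = (0·1.0000 + 191·0.14582) / 1.1458 = 24.3 meV.

24.3 meV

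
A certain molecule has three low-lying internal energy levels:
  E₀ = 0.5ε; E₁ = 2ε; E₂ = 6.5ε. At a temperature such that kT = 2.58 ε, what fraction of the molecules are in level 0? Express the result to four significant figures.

Eᵢ/kT = 0.193798, 0.775194, 2.51938.
Z = Σ e^(−Eᵢ/kT) = e^(−0.193798) + e^(−0.775194) + e^(−2.51938) = 0.823824 + 0.460614 + 0.0805095 = 1.36495.
P₀ = e^(−E₀/kT) / Z = 0.823824/1.36495 = 0.6036.

0.6036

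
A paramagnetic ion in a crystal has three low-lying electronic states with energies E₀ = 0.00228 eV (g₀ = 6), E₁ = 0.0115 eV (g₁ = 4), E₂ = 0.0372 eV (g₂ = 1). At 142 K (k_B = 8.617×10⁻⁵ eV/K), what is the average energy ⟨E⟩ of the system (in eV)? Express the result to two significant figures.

0.0047 eV

k_BT = 8.617×10⁻⁵ × 142 K = 0.01224 eV.
Eᵢ/kT = 0.1863, 0.9395, 3.039.
Z = Σ gᵢe^(−Eᵢ/kT) = 6·e^(−0.1863) + 4·e^(−0.9395) + 1·e^(−3.039) = 4.980 + 1.563 + 0.04788 = 6.591.
⟨E⟩ = Σ Eᵢ gᵢe^(−Eᵢ/kT) / Z = (0.00228·4.980 + 0.0115·1.563 + 0.0372·0.04788) / 6.591 = 0.0047 eV.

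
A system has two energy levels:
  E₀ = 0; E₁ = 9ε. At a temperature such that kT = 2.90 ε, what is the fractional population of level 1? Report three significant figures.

Eᵢ/kT = 0, 3.1034.
Z = Σ e^(−Eᵢ/kT) = e^(−0) + e^(−3.1034) = 1.0000 + 0.044896 = 1.0449.
P₁ = e^(−E₁/kT) / Z = 0.044896/1.0449 = 0.0430.

0.0430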